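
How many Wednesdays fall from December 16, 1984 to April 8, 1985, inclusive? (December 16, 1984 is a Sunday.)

December 16, 1984 is a Sunday; the first Wednesday on or after it is December 19, 1984 (3 days later).
From December 19, 1984 to April 8, 1985: 12 + 31 + 28 + 31 + 8 = 110 days (rest of December, January, February, March, April).
110 ÷ 7 = 15 full weeks with remainder 5, so 15 more Wednesdays after the first → 16.

16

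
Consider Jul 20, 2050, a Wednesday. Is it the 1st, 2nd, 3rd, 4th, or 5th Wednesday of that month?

Day 20 falls in week ⌈20/7⌉ of the month.
Days 1–7 hold the 1st Wednesday, 8–14 the 2nd, 15–21 the 3rd, 22–28 the 4th, 29–31 the 5th.
20 is in the range for the 3rd.

3rd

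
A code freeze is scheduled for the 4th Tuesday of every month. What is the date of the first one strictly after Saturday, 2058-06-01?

June 2058 starts on a Saturday; its first Tuesday is the 4th, so the 4th Tuesday is the 25th — 2058-06-25.
2058-06-25 is after 2058-06-01, so that is the next one.

2058-06-25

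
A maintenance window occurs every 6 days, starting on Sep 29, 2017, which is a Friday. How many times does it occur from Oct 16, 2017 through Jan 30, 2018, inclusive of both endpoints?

Occurrences land 6·i days after Sep 29, 2017 for i = 0, 1, 2, …
Oct 16, 2017 is 17 days after the start; 17 ÷ 6 = 2 remainder 5; since the remainder is 5, round up to i = 3. First occurrence in the window: #4 on Oct 17, 2017 (3×6 = 18 days in).
Jan 30, 2018 is 123 days after the start; 123 ÷ 6 = 20 remainder 3. Last occurrence in the window: #21 on Jan 27, 2018.
Occurrences #4 through #21: 18 in total.

18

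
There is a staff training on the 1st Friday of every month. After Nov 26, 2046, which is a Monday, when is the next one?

Nov 2046 starts on a Thursday, so its 1st Friday is Nov 2, 2046 (1 day in).
That is not after Nov 26, 2046, so look at Dec 2046.
Dec 2046 starts on a Saturday, so its 1st Friday is Dec 7, 2046 (6 days in).

Dec 7, 2046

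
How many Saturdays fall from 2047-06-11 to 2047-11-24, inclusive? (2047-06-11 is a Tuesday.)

24

2047-06-11 is a Tuesday; the first Saturday on or after it is 2047-06-15 (4 days later).
From 2047-06-15 to 2047-11-24: 15 + 31 + 31 + 30 + 31 + 24 = 162 days (rest of June, July, August, September, October, November).
162 ÷ 7 = 23 full weeks with remainder 1, so 23 more Saturdays after the first → 24.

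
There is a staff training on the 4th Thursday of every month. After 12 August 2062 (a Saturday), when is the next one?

August 2062 starts on a Tuesday; its first Thursday is the 3rd, so the 4th Thursday is the 24th — 24 August 2062.
24 August 2062 is after 12 August 2062, so that is the next one.

24 August 2062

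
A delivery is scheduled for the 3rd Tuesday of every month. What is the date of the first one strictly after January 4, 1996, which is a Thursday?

January 16, 1996

January 1996 starts on a Monday; its first Tuesday is the 2nd, so the 3rd Tuesday is the 16th — January 16, 1996.
January 16, 1996 is after January 4, 1996, so that is the next one.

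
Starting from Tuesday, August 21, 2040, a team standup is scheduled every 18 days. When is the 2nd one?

The 2nd occurrence is 1 interval after the first: 1 × 18 = 18 days after August 21, 2040.
August has 31 days — 10 days to the end of August leaves 8.
8 days into September → September 8, 2040.

September 8, 2040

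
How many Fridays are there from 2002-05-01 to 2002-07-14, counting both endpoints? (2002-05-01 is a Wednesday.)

2002-05-01 is a Wednesday; the first Friday on or after it is 2002-05-03 (2 days later).
From 2002-05-03 to 2002-07-14: 28 + 30 + 14 = 72 days (rest of May, June, July).
72 ÷ 7 = 10 full weeks with remainder 2, so 10 more Fridays after the first → 11.

11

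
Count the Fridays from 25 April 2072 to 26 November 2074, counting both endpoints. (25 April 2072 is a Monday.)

25 April 2072 is a Monday; the first Friday on or after it is 29 April 2072 (4 days later).
From 29 April 2072 to 26 November 2074: 246 + 365 + 330 = 941 days (rest of 2072, 2073, to 26 November 2074 in 2074).
941 ÷ 7 = 134 full weeks with remainder 3, so 134 more Fridays after the first → 135.

135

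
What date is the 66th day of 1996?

January has 31 days (66 − 31 = 35 remain).
February has 29 days (35 − 29 = 6 remain).
6 into March → March 6.

6 March 1996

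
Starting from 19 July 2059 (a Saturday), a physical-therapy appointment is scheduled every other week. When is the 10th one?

The 10th occurrence is 9 intervals after the first: 9 × 14 = 126 days after 19 July 2059.
July has 31 days — 12 days to the end of July leaves 114.
August has 31 days (83 left).
September has 30 days (53 left).
October has 31 days (22 left).
22 days into November → 22 November 2059.

22 November 2059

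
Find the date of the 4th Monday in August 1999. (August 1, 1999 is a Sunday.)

August 23, 1999

August 1999 begins on a Sunday, so the first Monday is August 2 (1 day later).
The 4th Monday is 3 weeks later: 2 + 21 = 23.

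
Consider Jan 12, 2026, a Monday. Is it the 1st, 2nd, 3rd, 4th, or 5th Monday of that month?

Day 12 falls in week ⌈12/7⌉ of the month.
Days 1–7 hold the 1st Monday, 8–14 the 2nd, 15–21 the 3rd, 22–28 the 4th, 29–31 the 5th.
12 is in the range for the 2nd.

2nd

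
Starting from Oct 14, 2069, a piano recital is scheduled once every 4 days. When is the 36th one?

The 36th occurrence is 35 intervals after the first: 35 × 4 = 140 days after Oct 14, 2069.
Oct has 31 days — 17 days to the end of Oct leaves 123.
Nov has 30 days (93 left).
Dec has 31 days (62 left).
Jan has 31 days (31 left).
Feb has 28 days (3 left).
3 days into Mar → Mar 3, 2070.

Mar 3, 2070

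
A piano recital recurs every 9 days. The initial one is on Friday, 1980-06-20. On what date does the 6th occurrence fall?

1980-08-04

The 6th occurrence is 5 intervals after the first: 5 × 9 = 45 days after 1980-06-20.
June has 30 days — 10 days to the end of June leaves 35.
July has 31 days (4 left).
4 days into August → 1980-08-04.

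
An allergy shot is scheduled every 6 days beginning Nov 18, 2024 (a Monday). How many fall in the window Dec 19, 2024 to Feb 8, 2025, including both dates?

Occurrences land 6·i days after Nov 18, 2024 for i = 0, 1, 2, …
Dec 19, 2024 is 31 days after the start; 31 ÷ 6 = 5 remainder 1; since the remainder is 1, round up to i = 6. First occurrence in the window: #7 on Dec 24, 2024 (6×6 = 36 days in).
Feb 8, 2025 is 82 days after the start; 82 ÷ 6 = 13 remainder 4. Last occurrence in the window: #14 on Feb 4, 2025.
Occurrences #7 through #14: 8 in total.

8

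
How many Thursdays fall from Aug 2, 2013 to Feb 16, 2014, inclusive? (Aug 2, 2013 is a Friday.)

28

Aug 2, 2013 is a Friday; the first Thursday on or after it is Aug 8, 2013 (6 days later).
From Aug 8, 2013 to Feb 16, 2014: 23 + 30 + 31 + 30 + 31 + 31 + 16 = 192 days (rest of Aug, Sep, Oct, Nov, Dec, Jan, Feb).
192 ÷ 7 = 27 full weeks with remainder 3, so 27 more Thursdays after the first → 28.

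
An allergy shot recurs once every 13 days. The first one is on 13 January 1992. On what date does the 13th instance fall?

17 June 1992

The 13th occurrence is 12 intervals after the first: 12 × 13 = 156 days after 13 January 1992.
January has 31 days — 18 days to the end of January leaves 138.
February has 29 days (109 left).
March has 31 days (78 left).
April has 30 days (48 left).
May has 31 days (17 left).
17 days into June → 17 June 1992.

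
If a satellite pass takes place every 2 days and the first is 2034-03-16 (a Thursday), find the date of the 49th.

The 49th occurrence is 48 intervals after the first: 48 × 2 = 96 days after 2034-03-16.
March has 31 days — 15 days to the end of March leaves 81.
April has 30 days (51 left).
May has 31 days (20 left).
20 days into June → 2034-06-20.

2034-06-20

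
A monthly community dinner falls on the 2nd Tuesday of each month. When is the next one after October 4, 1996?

October 8, 1996

October 1996 starts on a Tuesday; its first Tuesday is the 1st, so the 2nd Tuesday is the 8th — October 8, 1996.
October 8, 1996 is after October 4, 1996, so that is the next one.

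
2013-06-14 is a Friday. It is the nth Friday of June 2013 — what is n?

2nd

Day 14 falls in week ⌈14/7⌉ of the month.
Days 1–7 hold the 1st Friday, 8–14 the 2nd, 15–21 the 3rd, 22–28 the 4th, 29–31 the 5th.
14 is in the range for the 2nd.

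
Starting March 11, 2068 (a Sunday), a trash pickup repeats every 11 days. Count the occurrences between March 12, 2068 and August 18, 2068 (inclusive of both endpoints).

Occurrences land 11·i days after March 11, 2068 for i = 0, 1, 2, …
March 12, 2068 is 1 day after the start; 1 ÷ 11 = 0 remainder 1; since the remainder is 1, round up to i = 1. First occurrence in the window: #2 on March 22, 2068 (1×11 = 11 days in).
August 18, 2068 is 160 days after the start; 160 ÷ 11 = 14 remainder 6. Last occurrence in the window: #15 on August 12, 2068.
Occurrences #2 through #15: 14 in total.

14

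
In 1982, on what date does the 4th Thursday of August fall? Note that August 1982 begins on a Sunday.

26 August 1982

August 1982 begins on a Sunday, so the first Thursday is August 5 (4 days later).
The 4th Thursday is 3 weeks later: 5 + 21 = 26.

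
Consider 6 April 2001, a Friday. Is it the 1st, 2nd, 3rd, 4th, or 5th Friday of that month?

1st

Day 6 falls in week ⌈6/7⌉ of the month.
Days 1–7 hold the 1st Friday, 8–14 the 2nd, 15–21 the 3rd, 22–28 the 4th, 29–31 the 5th.
6 is in the range for the 1st.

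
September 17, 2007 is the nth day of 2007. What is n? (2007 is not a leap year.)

260

Days in months before September: 31 + 28 + 31 + 30 + 31 + 30 + 31 + 31 = 243.
Plus 17 days into September → day 260.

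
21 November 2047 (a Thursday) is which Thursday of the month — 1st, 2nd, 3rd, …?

3rd

Day 21 falls in week ⌈21/7⌉ of the month.
Days 1–7 hold the 1st Thursday, 8–14 the 2nd, 15–21 the 3rd, 22–28 the 4th, 29–31 the 5th.
21 is in the range for the 3rd.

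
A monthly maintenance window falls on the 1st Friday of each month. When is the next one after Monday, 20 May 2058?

7 June 2058

May 2058 starts on a Wednesday, so its 1st Friday is 3 May 2058 (2 days in).
That is not after 20 May 2058, so look at June 2058.
June 2058 starts on a Saturday, so its 1st Friday is 7 June 2058 (6 days in).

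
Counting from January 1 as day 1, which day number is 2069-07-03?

184

Days in months before July: 31 + 28 + 31 + 30 + 31 + 30 = 181.
Plus 3 days into July → day 184.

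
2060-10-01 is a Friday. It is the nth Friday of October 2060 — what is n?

1st

Day 1 falls in week ⌈1/7⌉ of the month.
Days 1–7 hold the 1st Friday, 8–14 the 2nd, 15–21 the 3rd, 22–28 the 4th, 29–31 the 5th.
1 is in the range for the 1st.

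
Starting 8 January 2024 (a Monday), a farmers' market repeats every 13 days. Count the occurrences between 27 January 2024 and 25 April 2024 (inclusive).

Occurrences land 13·i days after 8 January 2024 for i = 0, 1, 2, …
27 January 2024 is 19 days after the start; 19 ÷ 13 = 1 remainder 6; since the remainder is 6, round up to i = 2. First occurrence in the window: #3 on 3 February 2024 (2×13 = 26 days in).
25 April 2024 is 108 days after the start; 108 ÷ 13 = 8 remainder 4. Last occurrence in the window: #9 on 21 April 2024.
Occurrences #3 through #9: 7 in total.

7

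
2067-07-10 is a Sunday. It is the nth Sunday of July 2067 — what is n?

Day 10 falls in week ⌈10/7⌉ of the month.
Days 1–7 hold the 1st Sunday, 8–14 the 2nd, 15–21 the 3rd, 22–28 the 4th, 29–31 the 5th.
10 is in the range for the 2nd.

2nd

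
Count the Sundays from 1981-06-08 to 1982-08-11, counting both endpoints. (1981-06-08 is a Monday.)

1981-06-08 is a Monday; the first Sunday on or after it is 1981-06-14 (6 days later).
From 1981-06-14 to 1982-08-11: 200 + 223 = 423 days (rest of 1981, to 1982-08-11 in 1982).
423 ÷ 7 = 60 full weeks with remainder 3, so 60 more Sundays after the first → 61.

61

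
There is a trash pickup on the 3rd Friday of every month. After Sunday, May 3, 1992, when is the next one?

May 1992 starts on a Friday; its first Friday is the 1st, so the 3rd Friday is the 15th — May 15, 1992.
May 15, 1992 is after May 3, 1992, so that is the next one.

May 15, 1992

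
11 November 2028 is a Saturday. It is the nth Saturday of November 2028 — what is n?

Day 11 falls in week ⌈11/7⌉ of the month.
Days 1–7 hold the 1st Saturday, 8–14 the 2nd, 15–21 the 3rd, 22–28 the 4th, 29–31 the 5th.
11 is in the range for the 2nd.

2nd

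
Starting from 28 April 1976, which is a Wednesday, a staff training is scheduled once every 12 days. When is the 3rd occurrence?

22 May 1976

The 3rd occurrence is 2 intervals after the first: 2 × 12 = 24 days after 28 April 1976.
April has 30 days — 2 days to the end of April leaves 22.
22 days into May → 22 May 1976.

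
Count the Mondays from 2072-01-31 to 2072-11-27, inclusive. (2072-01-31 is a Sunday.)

43

2072-01-31 is a Sunday; the first Monday on or after it is 2072-02-01 (1 day later).
From 2072-02-01 to 2072-11-27: 28 + 31 + 30 + 31 + 30 + 31 + 31 + 30 + 31 + 27 = 300 days (rest of February, March, April, May, June, July, August, September, October, November).
300 ÷ 7 = 42 full weeks with remainder 6, so 42 more Mondays after the first → 43.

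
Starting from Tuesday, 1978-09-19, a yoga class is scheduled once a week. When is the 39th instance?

1979-06-12

The 39th occurrence is 38 intervals after the first: 38 × 7 = 266 days after 1978-09-19.
September has 30 days — 11 days to the end of September leaves 255.
October has 31 days (224 left).
November has 30 days (194 left).
December has 31 days (163 left).
January has 31 days (132 left).
February has 28 days (104 left).
March has 31 days (73 left).
April has 30 days (43 left).
May has 31 days (12 left).
12 days into June → 1979-06-12.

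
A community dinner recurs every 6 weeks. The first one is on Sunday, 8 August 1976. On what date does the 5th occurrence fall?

The 5th occurrence is 4 intervals after the first: 4 × 42 = 168 days after 8 August 1976.
August has 31 days — 23 days to the end of August leaves 145.
September has 30 days (115 left).
October has 31 days (84 left).
November has 30 days (54 left).
December has 31 days (23 left).
23 days into January → 23 January 1977.

23 January 1977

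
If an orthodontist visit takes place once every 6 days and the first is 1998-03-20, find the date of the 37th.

1998-10-22

The 37th occurrence is 36 intervals after the first: 36 × 6 = 216 days after 1998-03-20.
March has 31 days — 11 days to the end of March leaves 205.
April has 30 days (175 left).
May has 31 days (144 left).
June has 30 days (114 left).
July has 31 days (83 left).
August has 31 days (52 left).
September has 30 days (22 left).
22 days into October → 1998-10-22.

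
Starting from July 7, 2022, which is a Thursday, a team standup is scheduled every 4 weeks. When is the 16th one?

The 16th occurrence is 15 intervals after the first: 15 × 28 = 420 days after July 7, 2022.
July has 31 days — 24 days to the end of July leaves 396.
August has 31 days (365 left).
September has 30 days (335 left).
October has 31 days (304 left).
November has 30 days (274 left).
December has 31 days (243 left).
January has 31 days (212 left).
February has 28 days (184 left).
March has 31 days (153 left).
April has 30 days (123 left).
May has 31 days (92 left).
June has 30 days (62 left).
July has 31 days (31 left).
31 days into August → August 31, 2023.

August 31, 2023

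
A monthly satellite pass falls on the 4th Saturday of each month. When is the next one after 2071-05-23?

May 2071 starts on a Friday; its first Saturday is the 2nd, so the 4th Saturday is the 23rd — 2071-05-23.
That is not after 2071-05-23, so look at June 2071.
June 2071 starts on a Monday; its first Saturday is the 6th, so the 4th Saturday is the 27th — 2071-06-27.

2071-06-27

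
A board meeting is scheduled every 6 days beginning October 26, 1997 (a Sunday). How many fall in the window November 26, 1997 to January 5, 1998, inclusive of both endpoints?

Occurrences land 6·i days after October 26, 1997 for i = 0, 1, 2, …
November 26, 1997 is 31 days after the start; 31 ÷ 6 = 5 remainder 1; since the remainder is 1, round up to i = 6. First occurrence in the window: #7 on December 1, 1997 (6×6 = 36 days in).
January 5, 1998 is 71 days after the start; 71 ÷ 6 = 11 remainder 5. Last occurrence in the window: #12 on December 31, 1997.
Occurrences #7 through #12: 6 in total.

6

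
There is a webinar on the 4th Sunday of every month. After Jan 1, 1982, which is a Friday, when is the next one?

Jan 24, 1982

Jan 1982 starts on a Friday; its first Sunday is the 3rd, so the 4th Sunday is the 24th — Jan 24, 1982.
Jan 24, 1982 is after Jan 1, 1982, so that is the next one.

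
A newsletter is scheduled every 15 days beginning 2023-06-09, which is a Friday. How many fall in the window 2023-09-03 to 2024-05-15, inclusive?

17

Occurrences land 15·i days after 2023-06-09 for i = 0, 1, 2, …
2023-09-03 is 86 days after the start; 86 ÷ 15 = 5 remainder 11; since the remainder is 11, round up to i = 6. First occurrence in the window: #7 on 2023-09-07 (6×15 = 90 days in).
2024-05-15 is 341 days after the start; 341 ÷ 15 = 22 remainder 11. Last occurrence in the window: #23 on 2024-05-04.
Occurrences #7 through #23: 17 in total.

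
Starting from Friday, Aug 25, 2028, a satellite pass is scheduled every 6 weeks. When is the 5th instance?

Feb 9, 2029

The 5th occurrence is 4 intervals after the first: 4 × 42 = 168 days after Aug 25, 2028.
Aug has 31 days — 6 days to the end of Aug leaves 162.
Sep has 30 days (132 left).
Oct has 31 days (101 left).
Nov has 30 days (71 left).
Dec has 31 days (40 left).
Jan has 31 days (9 left).
9 days into Feb → Feb 9, 2029.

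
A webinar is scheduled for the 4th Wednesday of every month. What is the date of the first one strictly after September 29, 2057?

September 2057 starts on a Saturday; its first Wednesday is the 5th, so the 4th Wednesday is the 26th — September 26, 2057.
That is not after September 29, 2057, so look at October 2057.
October 2057 starts on a Monday; its first Wednesday is the 3rd, so the 4th Wednesday is the 24th — October 24, 2057.

October 24, 2057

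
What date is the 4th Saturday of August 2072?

August 27, 2072

The first Saturday of August 2072 is August 6.
The 4th Saturday is 3 weeks later: 6 + 21 = 27.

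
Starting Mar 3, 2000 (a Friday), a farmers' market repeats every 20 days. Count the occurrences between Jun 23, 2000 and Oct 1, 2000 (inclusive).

5

Occurrences land 20·i days after Mar 3, 2000 for i = 0, 1, 2, …
Jun 23, 2000 is 112 days after the start; 112 ÷ 20 = 5 remainder 12; since the remainder is 12, round up to i = 6. First occurrence in the window: #7 on Jul 1, 2000 (6×20 = 120 days in).
Oct 1, 2000 is 212 days after the start; 212 ÷ 20 = 10 remainder 12. Last occurrence in the window: #11 on Sep 19, 2000.
Occurrences #7 through #11: 5 in total.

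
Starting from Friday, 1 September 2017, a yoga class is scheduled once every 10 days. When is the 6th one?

The 6th occurrence is 5 intervals after the first: 5 × 10 = 50 days after 1 September 2017.
September has 30 days — 29 days to the end of September leaves 21.
21 days into October → 21 October 2017.

21 October 2017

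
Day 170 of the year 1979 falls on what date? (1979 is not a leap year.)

January has 31 days (170 − 31 = 139 remain).
February has 28 days (139 − 28 = 111 remain).
March has 31 days (111 − 31 = 80 remain).
April has 30 days (80 − 30 = 50 remain).
May has 31 days (50 − 31 = 19 remain).
19 into June → June 19.

19 June 1979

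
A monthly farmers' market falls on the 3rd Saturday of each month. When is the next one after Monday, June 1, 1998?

June 1998 starts on a Monday; its first Saturday is the 6th, so the 3rd Saturday is the 20th — June 20, 1998.
June 20, 1998 is after June 1, 1998, so that is the next one.

June 20, 1998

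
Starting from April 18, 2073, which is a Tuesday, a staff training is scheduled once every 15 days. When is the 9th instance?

August 16, 2073

The 9th occurrence is 8 intervals after the first: 8 × 15 = 120 days after April 18, 2073.
April has 30 days — 12 days to the end of April leaves 108.
May has 31 days (77 left).
June has 30 days (47 left).
July has 31 days (16 left).
16 days into August → August 16, 2073.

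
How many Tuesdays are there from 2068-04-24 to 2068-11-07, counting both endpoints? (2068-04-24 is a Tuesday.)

29

2068-04-24 is a Tuesday; the first Tuesday on or after it is 2068-04-24.
From 2068-04-24 to 2068-11-07: 6 + 31 + 30 + 31 + 31 + 30 + 31 + 7 = 197 days (rest of April, May, June, July, August, September, October, November).
197 ÷ 7 = 28 full weeks with remainder 1, so 28 more Tuesdays after the first → 29.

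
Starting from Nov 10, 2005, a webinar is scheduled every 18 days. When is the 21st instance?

Nov 5, 2006

The 21st occurrence is 20 intervals after the first: 20 × 18 = 360 days after Nov 10, 2005.
Nov has 30 days — 20 days to the end of Nov leaves 340.
Dec has 31 days (309 left).
Jan has 31 days (278 left).
Feb has 28 days (250 left).
Mar has 31 days (219 left).
Apr has 30 days (189 left).
May has 31 days (158 left).
Jun has 30 days (128 left).
Jul has 31 days (97 left).
Aug has 31 days (66 left).
Sep has 30 days (36 left).
Oct has 31 days (5 left).
5 days into Nov → Nov 5, 2006.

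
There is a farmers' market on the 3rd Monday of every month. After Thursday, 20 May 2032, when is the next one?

21 June 2032

May 2032 starts on a Saturday; its first Monday is the 3rd, so the 3rd Monday is the 17th — 17 May 2032.
That is not after 20 May 2032, so look at June 2032.
June 2032 starts on a Tuesday; its first Monday is the 7th, so the 3rd Monday is the 21st — 21 June 2032.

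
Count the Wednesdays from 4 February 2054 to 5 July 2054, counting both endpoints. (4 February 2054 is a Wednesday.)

4 February 2054 is a Wednesday; the first Wednesday on or after it is 4 February 2054.
From 4 February 2054 to 5 July 2054: 24 + 31 + 30 + 31 + 30 + 5 = 151 days (rest of February, March, April, May, June, July).
151 ÷ 7 = 21 full weeks with remainder 4, so 21 more Wednesdays after the first → 22.

22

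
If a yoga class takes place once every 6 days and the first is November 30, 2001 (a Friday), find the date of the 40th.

July 22, 2002

The 40th occurrence is 39 intervals after the first: 39 × 6 = 234 days after November 30, 2001.
November has 30 days — 0 days to the end of November leaves 234.
December has 31 days (203 left).
January has 31 days (172 left).
February has 28 days (144 left).
March has 31 days (113 left).
April has 30 days (83 left).
May has 31 days (52 left).
June has 30 days (22 left).
22 days into July → July 22, 2002.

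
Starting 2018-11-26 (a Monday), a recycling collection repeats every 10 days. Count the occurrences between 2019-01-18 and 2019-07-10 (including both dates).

Occurrences land 10·i days after 2018-11-26 for i = 0, 1, 2, …
2019-01-18 is 53 days after the start; 53 ÷ 10 = 5 remainder 3; since the remainder is 3, round up to i = 6. First occurrence in the window: #7 on 2019-01-25 (6×10 = 60 days in).
2019-07-10 is 226 days after the start; 226 ÷ 10 = 22 remainder 6. Last occurrence in the window: #23 on 2019-07-04.
Occurrences #7 through #23: 17 in total.

17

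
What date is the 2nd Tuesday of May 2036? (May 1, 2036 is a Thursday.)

May 13, 2036

May 2036 begins on a Thursday, so the first Tuesday is May 6 (5 days later).
The 2nd Tuesday is 1 weeks later: 6 + 7 = 13.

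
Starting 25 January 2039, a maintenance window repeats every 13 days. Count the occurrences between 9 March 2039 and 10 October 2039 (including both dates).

Occurrences land 13·i days after 25 January 2039 for i = 0, 1, 2, …
9 March 2039 is 43 days after the start; 43 ÷ 13 = 3 remainder 4; since the remainder is 4, round up to i = 4. First occurrence in the window: #5 on 18 March 2039 (4×13 = 52 days in).
10 October 2039 is 258 days after the start; 258 ÷ 13 = 19 remainder 11. Last occurrence in the window: #20 on 29 September 2039.
Occurrences #5 through #20: 16 in total.

16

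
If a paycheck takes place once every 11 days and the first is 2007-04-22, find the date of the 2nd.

The 2nd occurrence is 1 interval after the first: 1 × 11 = 11 days after 2007-04-22.
April has 30 days — 8 days to the end of April leaves 3.
3 days into May → 2007-05-03.

2007-05-03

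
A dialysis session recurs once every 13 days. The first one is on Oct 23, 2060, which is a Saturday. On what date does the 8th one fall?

The 8th occurrence is 7 intervals after the first: 7 × 13 = 91 days after Oct 23, 2060.
Oct has 31 days — 8 days to the end of Oct leaves 83.
Nov has 30 days (53 left).
Dec has 31 days (22 left).
22 days into Jan → Jan 22, 2061.

Jan 22, 2061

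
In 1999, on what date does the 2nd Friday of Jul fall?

The first Friday of Jul 1999 is Jul 2.
The 2nd Friday is 1 weeks later: 2 + 7 = 9.

Jul 9, 1999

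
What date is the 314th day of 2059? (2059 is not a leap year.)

January has 31 days (314 − 31 = 283 remain).
February has 28 days (283 − 28 = 255 remain).
March has 31 days (255 − 31 = 224 remain).
April has 30 days (224 − 30 = 194 remain).
May has 31 days (194 − 31 = 163 remain).
June has 30 days (163 − 30 = 133 remain).
July has 31 days (133 − 31 = 102 remain).
August has 31 days (102 − 31 = 71 remain).
September has 30 days (71 − 30 = 41 remain).
October has 31 days (41 − 31 = 10 remain).
10 into November → November 10.

November 10, 2059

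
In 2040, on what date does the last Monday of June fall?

June 2040 begins on a Friday, so the first Monday is June 4 (3 days later).
June 2040 has 30 days. Adding weeks: 4, 11, 18, 25 — the last one ≤ 30 is the 25th.

2040-06-25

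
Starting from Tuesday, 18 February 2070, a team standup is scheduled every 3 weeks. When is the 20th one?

24 March 2071

The 20th occurrence is 19 intervals after the first: 19 × 21 = 399 days after 18 February 2070.
February has 28 days — 10 days to the end of February leaves 389.
March has 31 days (358 left).
April has 30 days (328 left).
May has 31 days (297 left).
June has 30 days (267 left).
July has 31 days (236 left).
August has 31 days (205 left).
September has 30 days (175 left).
October has 31 days (144 left).
November has 30 days (114 left).
December has 31 days (83 left).
January has 31 days (52 left).
February has 28 days (24 left).
24 days into March → 24 March 2071.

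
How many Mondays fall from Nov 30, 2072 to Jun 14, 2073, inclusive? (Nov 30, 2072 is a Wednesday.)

Nov 30, 2072 is a Wednesday; the first Monday on or after it is Dec 5, 2072 (5 days later).
From Dec 5, 2072 to Jun 14, 2073: 26 + 31 + 28 + 31 + 30 + 31 + 14 = 191 days (rest of Dec, Jan, Feb, Mar, Apr, May, Jun).
191 ÷ 7 = 27 full weeks with remainder 2, so 27 more Mondays after the first → 28.

28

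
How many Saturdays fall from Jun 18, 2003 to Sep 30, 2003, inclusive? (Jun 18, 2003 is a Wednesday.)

15

Jun 18, 2003 is a Wednesday; the first Saturday on or after it is Jun 21, 2003 (3 days later).
From Jun 21, 2003 to Sep 30, 2003: 9 + 31 + 31 + 30 = 101 days (rest of Jun, Jul, Aug, Sep).
101 ÷ 7 = 14 full weeks with remainder 3, so 14 more Saturdays after the first → 15.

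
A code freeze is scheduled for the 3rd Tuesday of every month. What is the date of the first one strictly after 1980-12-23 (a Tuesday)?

December 1980 starts on a Monday; its first Tuesday is the 2nd, so the 3rd Tuesday is the 16th — 1980-12-16.
That is not after 1980-12-23, so look at January 1981.
January 1981 starts on a Thursday; its first Tuesday is the 6th, so the 3rd Tuesday is the 20th — 1981-01-20.

1981-01-20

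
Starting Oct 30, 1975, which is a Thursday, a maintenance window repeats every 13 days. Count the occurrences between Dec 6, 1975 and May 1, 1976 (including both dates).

Occurrences land 13·i days after Oct 30, 1975 for i = 0, 1, 2, …
Dec 6, 1975 is 37 days after the start; 37 ÷ 13 = 2 remainder 11; since the remainder is 11, round up to i = 3. First occurrence in the window: #4 on Dec 8, 1975 (3×13 = 39 days in).
May 1, 1976 is 184 days after the start; 184 ÷ 13 = 14 remainder 2. Last occurrence in the window: #15 on Apr 29, 1976.
Occurrences #4 through #15: 12 in total.

12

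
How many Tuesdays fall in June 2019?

1 June 2019 is a Saturday; the first Tuesday on or after it is 4 June 2019 (3 days later).
From 4 June 2019 to 30 June 2019 is 30 − 4 = 26 days.
26 ÷ 7 = 3 full weeks with remainder 5, so 3 more Tuesdays after the first → 4.

4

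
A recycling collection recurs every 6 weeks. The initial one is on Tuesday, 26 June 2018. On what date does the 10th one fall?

9 July 2019

The 10th occurrence is 9 intervals after the first: 9 × 42 = 378 days after 26 June 2018.
June has 30 days — 4 days to the end of June leaves 374.
July has 31 days (343 left).
August has 31 days (312 left).
September has 30 days (282 left).
October has 31 days (251 left).
November has 30 days (221 left).
December has 31 days (190 left).
January has 31 days (159 left).
February has 28 days (131 left).
March has 31 days (100 left).
April has 30 days (70 left).
May has 31 days (39 left).
June has 30 days (9 left).
9 days into July → 9 July 2019.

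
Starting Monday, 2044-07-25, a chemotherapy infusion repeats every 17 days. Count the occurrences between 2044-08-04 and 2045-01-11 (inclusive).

Occurrences land 17·i days after 2044-07-25 for i = 0, 1, 2, …
2044-08-04 is 10 days after the start; 10 ÷ 17 = 0 remainder 10; since the remainder is 10, round up to i = 1. First occurrence in the window: #2 on 2044-08-11 (1×17 = 17 days in).
2045-01-11 is 170 days after the start; 170 ÷ 17 = 10 remainder 0. Last occurrence in the window: #11 on 2045-01-11.
Occurrences #2 through #11: 10 in total.

10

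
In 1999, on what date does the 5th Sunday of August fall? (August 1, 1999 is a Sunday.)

29 August 1999

August 1999 begins on a Sunday, so the first Sunday is August 1.
The 5th Sunday is 4 weeks later: 1 + 28 = 29.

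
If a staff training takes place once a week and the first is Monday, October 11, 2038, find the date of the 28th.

April 18, 2039

The 28th occurrence is 27 intervals after the first: 27 × 7 = 189 days after October 11, 2038.
October has 31 days — 20 days to the end of October leaves 169.
November has 30 days (139 left).
December has 31 days (108 left).
January has 31 days (77 left).
February has 28 days (49 left).
March has 31 days (18 left).
18 days into April → April 18, 2039.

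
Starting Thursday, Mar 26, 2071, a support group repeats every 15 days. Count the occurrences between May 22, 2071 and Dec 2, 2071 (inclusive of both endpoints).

13

Occurrences land 15·i days after Mar 26, 2071 for i = 0, 1, 2, …
May 22, 2071 is 57 days after the start; 57 ÷ 15 = 3 remainder 12; since the remainder is 12, round up to i = 4. First occurrence in the window: #5 on May 25, 2071 (4×15 = 60 days in).
Dec 2, 2071 is 251 days after the start; 251 ÷ 15 = 16 remainder 11. Last occurrence in the window: #17 on Nov 21, 2071.
Occurrences #5 through #17: 13 in total.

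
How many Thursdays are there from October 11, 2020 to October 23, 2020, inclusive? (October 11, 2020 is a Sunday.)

October 11, 2020 is a Sunday; the first Thursday on or after it is October 15, 2020 (4 days later).
From October 15, 2020 to October 23, 2020 is 23 − 15 = 8 days.
8 ÷ 7 = 1 full weeks with remainder 1, so 1 more Thursdays after the first → 2.

2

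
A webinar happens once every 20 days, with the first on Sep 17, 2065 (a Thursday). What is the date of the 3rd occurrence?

Oct 27, 2065

The 3rd occurrence is 2 intervals after the first: 2 × 20 = 40 days after Sep 17, 2065.
Sep has 30 days — 13 days to the end of Sep leaves 27.
27 days into Oct → Oct 27, 2065.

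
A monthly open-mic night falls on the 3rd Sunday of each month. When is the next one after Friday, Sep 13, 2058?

Sep 2058 starts on a Sunday; its first Sunday is the 1st, so the 3rd Sunday is the 15th — Sep 15, 2058.
Sep 15, 2058 is after Sep 13, 2058, so that is the next one.

Sep 15, 2058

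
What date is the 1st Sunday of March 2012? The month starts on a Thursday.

March 2012 begins on a Thursday, so the first Sunday is March 4 (3 days later).

4 March 2012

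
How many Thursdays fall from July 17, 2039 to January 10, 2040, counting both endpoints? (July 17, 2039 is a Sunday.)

25

July 17, 2039 is a Sunday; the first Thursday on or after it is July 21, 2039 (4 days later).
From July 21, 2039 to January 10, 2040: 10 + 31 + 30 + 31 + 30 + 31 + 10 = 173 days (rest of July, August, September, October, November, December, January).
173 ÷ 7 = 24 full weeks with remainder 5, so 24 more Thursdays after the first → 25.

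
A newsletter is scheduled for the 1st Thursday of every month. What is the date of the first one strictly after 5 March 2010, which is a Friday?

March 2010 starts on a Monday, so its 1st Thursday is 4 March 2010 (3 days in).
That is not after 5 March 2010, so look at April 2010.
April 2010 starts on a Thursday, so its 1st Thursday is 1 April 2010.

1 April 2010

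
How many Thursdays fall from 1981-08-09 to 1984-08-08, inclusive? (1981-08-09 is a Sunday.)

1981-08-09 is a Sunday; the first Thursday on or after it is 1981-08-13 (4 days later).
From 1981-08-13 to 1984-08-08: 140 + 365 + 365 + 221 = 1091 days (rest of 1981, 1982, 1983, to 1984-08-08 in 1984).
1091 ÷ 7 = 155 full weeks with remainder 6, so 155 more Thursdays after the first → 156.

156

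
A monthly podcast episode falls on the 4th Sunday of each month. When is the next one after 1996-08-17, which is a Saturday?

August 1996 starts on a Thursday; its first Sunday is the 4th, so the 4th Sunday is the 25th — 1996-08-25.
1996-08-25 is after 1996-08-17, so that is the next one.

1996-08-25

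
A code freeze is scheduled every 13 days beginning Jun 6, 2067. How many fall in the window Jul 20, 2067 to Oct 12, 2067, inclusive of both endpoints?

6

Occurrences land 13·i days after Jun 6, 2067 for i = 0, 1, 2, …
Jul 20, 2067 is 44 days after the start; 44 ÷ 13 = 3 remainder 5; since the remainder is 5, round up to i = 4. First occurrence in the window: #5 on Jul 28, 2067 (4×13 = 52 days in).
Oct 12, 2067 is 128 days after the start; 128 ÷ 13 = 9 remainder 11. Last occurrence in the window: #10 on Oct 1, 2067.
Occurrences #5 through #10: 6 in total.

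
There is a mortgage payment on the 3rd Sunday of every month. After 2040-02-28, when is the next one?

February 2040 starts on a Wednesday; its first Sunday is the 5th, so the 3rd Sunday is the 19th — 2040-02-19.
That is not after 2040-02-28, so look at March 2040.
March 2040 starts on a Thursday; its first Sunday is the 4th, so the 3rd Sunday is the 18th — 2040-03-18.

2040-03-18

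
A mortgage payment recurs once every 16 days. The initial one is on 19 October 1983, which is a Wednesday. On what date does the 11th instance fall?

27 March 1984

The 11th occurrence is 10 intervals after the first: 10 × 16 = 160 days after 19 October 1983.
October has 31 days — 12 days to the end of October leaves 148.
November has 30 days (118 left).
December has 31 days (87 left).
January has 31 days (56 left).
February has 29 days (27 left).
27 days into March → 27 March 1984.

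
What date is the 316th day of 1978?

January has 31 days (316 − 31 = 285 remain).
February has 28 days (285 − 28 = 257 remain).
March has 31 days (257 − 31 = 226 remain).
April has 30 days (226 − 30 = 196 remain).
May has 31 days (196 − 31 = 165 remain).
June has 30 days (165 − 30 = 135 remain).
July has 31 days (135 − 31 = 104 remain).
August has 31 days (104 − 31 = 73 remain).
September has 30 days (73 − 30 = 43 remain).
October has 31 days (43 − 31 = 12 remain).
12 into November → November 12.

November 12, 1978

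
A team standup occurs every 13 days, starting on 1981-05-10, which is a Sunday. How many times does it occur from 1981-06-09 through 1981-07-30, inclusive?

4

Occurrences land 13·i days after 1981-05-10 for i = 0, 1, 2, …
1981-06-09 is 30 days after the start; 30 ÷ 13 = 2 remainder 4; since the remainder is 4, round up to i = 3. First occurrence in the window: #4 on 1981-06-18 (3×13 = 39 days in).
1981-07-30 is 81 days after the start; 81 ÷ 13 = 6 remainder 3. Last occurrence in the window: #7 on 1981-07-27.
Occurrences #4 through #7: 4 in total.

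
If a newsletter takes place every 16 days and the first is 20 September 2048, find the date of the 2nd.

6 October 2048

The 2nd occurrence is 1 interval after the first: 1 × 16 = 16 days after 20 September 2048.
September has 30 days — 10 days to the end of September leaves 6.
6 days into October → 6 October 2048.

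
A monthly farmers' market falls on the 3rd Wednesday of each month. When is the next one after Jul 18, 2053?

Jul 2053 starts on a Tuesday; its first Wednesday is the 2nd, so the 3rd Wednesday is the 16th — Jul 16, 2053.
That is not after Jul 18, 2053, so look at Aug 2053.
Aug 2053 starts on a Friday; its first Wednesday is the 6th, so the 3rd Wednesday is the 20th — Aug 20, 2053.

Aug 20, 2053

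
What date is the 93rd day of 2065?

Apr 3, 2065

Jan has 31 days (93 − 31 = 62 remain).
Feb has 28 days (62 − 28 = 34 remain).
Mar has 31 days (34 − 31 = 3 remain).
3 into Apr → Apr 3.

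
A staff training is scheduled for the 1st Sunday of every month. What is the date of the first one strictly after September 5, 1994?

September 1994 starts on a Thursday, so its 1st Sunday is September 4, 1994 (3 days in).
That is not after September 5, 1994, so look at October 1994.
October 1994 starts on a Saturday, so its 1st Sunday is October 2, 1994 (1 day in).

October 2, 1994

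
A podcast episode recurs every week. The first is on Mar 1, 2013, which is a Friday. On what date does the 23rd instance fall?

Aug 2, 2013

The 23rd occurrence is 22 intervals after the first: 22 × 7 = 154 days after Mar 1, 2013.
Mar has 31 days — 30 days to the end of Mar leaves 124.
Apr has 30 days (94 left).
May has 31 days (63 left).
Jun has 30 days (33 left).
Jul has 31 days (2 left).
2 days into Aug → Aug 2, 2013.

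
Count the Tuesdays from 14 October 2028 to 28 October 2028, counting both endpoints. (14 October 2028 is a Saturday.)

14 October 2028 is a Saturday; the first Tuesday on or after it is 17 October 2028 (3 days later).
From 17 October 2028 to 28 October 2028 is 28 − 17 = 11 days.
11 ÷ 7 = 1 full weeks with remainder 4, so 1 more Tuesdays after the first → 2.

2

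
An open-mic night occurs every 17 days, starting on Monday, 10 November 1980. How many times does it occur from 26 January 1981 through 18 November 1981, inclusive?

17

Occurrences land 17·i days after 10 November 1980 for i = 0, 1, 2, …
26 January 1981 is 77 days after the start; 77 ÷ 17 = 4 remainder 9; since the remainder is 9, round up to i = 5. First occurrence in the window: #6 on 3 February 1981 (5×17 = 85 days in).
18 November 1981 is 373 days after the start; 373 ÷ 17 = 21 remainder 16. Last occurrence in the window: #22 on 2 November 1981.
Occurrences #6 through #22: 17 in total.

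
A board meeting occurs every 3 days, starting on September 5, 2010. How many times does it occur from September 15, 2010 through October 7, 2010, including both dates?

Occurrences land 3·i days after September 5, 2010 for i = 0, 1, 2, …
September 15, 2010 is 10 days after the start; 10 ÷ 3 = 3 remainder 1; since the remainder is 1, round up to i = 4. First occurrence in the window: #5 on September 17, 2010 (4×3 = 12 days in).
October 7, 2010 is 32 days after the start; 32 ÷ 3 = 10 remainder 2. Last occurrence in the window: #11 on October 5, 2010.
Occurrences #5 through #11: 7 in total.

7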